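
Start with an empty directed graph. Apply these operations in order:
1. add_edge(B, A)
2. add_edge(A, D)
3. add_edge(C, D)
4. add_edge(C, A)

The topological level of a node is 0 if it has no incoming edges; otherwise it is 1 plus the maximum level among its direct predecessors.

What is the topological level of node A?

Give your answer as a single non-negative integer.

Op 1: add_edge(B, A). Edges now: 1
Op 2: add_edge(A, D). Edges now: 2
Op 3: add_edge(C, D). Edges now: 3
Op 4: add_edge(C, A). Edges now: 4
Compute levels (Kahn BFS):
  sources (in-degree 0): B, C
  process B: level=0
    B->A: in-degree(A)=1, level(A)>=1
  process C: level=0
    C->A: in-degree(A)=0, level(A)=1, enqueue
    C->D: in-degree(D)=1, level(D)>=1
  process A: level=1
    A->D: in-degree(D)=0, level(D)=2, enqueue
  process D: level=2
All levels: A:1, B:0, C:0, D:2
level(A) = 1

Answer: 1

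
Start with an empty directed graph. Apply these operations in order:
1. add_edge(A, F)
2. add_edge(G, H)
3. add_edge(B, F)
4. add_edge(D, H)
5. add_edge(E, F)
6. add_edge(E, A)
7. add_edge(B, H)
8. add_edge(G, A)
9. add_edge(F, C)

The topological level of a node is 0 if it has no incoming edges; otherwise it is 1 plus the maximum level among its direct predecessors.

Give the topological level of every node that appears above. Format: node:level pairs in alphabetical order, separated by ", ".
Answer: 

Answer: A:1, B:0, C:3, D:0, E:0, F:2, G:0, H:1

Derivation:
Op 1: add_edge(A, F). Edges now: 1
Op 2: add_edge(G, H). Edges now: 2
Op 3: add_edge(B, F). Edges now: 3
Op 4: add_edge(D, H). Edges now: 4
Op 5: add_edge(E, F). Edges now: 5
Op 6: add_edge(E, A). Edges now: 6
Op 7: add_edge(B, H). Edges now: 7
Op 8: add_edge(G, A). Edges now: 8
Op 9: add_edge(F, C). Edges now: 9
Compute levels (Kahn BFS):
  sources (in-degree 0): B, D, E, G
  process B: level=0
    B->F: in-degree(F)=2, level(F)>=1
    B->H: in-degree(H)=2, level(H)>=1
  process D: level=0
    D->H: in-degree(H)=1, level(H)>=1
  process E: level=0
    E->A: in-degree(A)=1, level(A)>=1
    E->F: in-degree(F)=1, level(F)>=1
  process G: level=0
    G->A: in-degree(A)=0, level(A)=1, enqueue
    G->H: in-degree(H)=0, level(H)=1, enqueue
  process A: level=1
    A->F: in-degree(F)=0, level(F)=2, enqueue
  process H: level=1
  process F: level=2
    F->C: in-degree(C)=0, level(C)=3, enqueue
  process C: level=3
All levels: A:1, B:0, C:3, D:0, E:0, F:2, G:0, H:1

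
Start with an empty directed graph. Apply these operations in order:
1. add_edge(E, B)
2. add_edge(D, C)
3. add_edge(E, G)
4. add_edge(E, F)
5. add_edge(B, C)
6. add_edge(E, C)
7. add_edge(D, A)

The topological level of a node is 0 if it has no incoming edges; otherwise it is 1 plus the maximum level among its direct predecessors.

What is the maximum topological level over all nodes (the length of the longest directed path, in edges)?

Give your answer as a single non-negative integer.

Op 1: add_edge(E, B). Edges now: 1
Op 2: add_edge(D, C). Edges now: 2
Op 3: add_edge(E, G). Edges now: 3
Op 4: add_edge(E, F). Edges now: 4
Op 5: add_edge(B, C). Edges now: 5
Op 6: add_edge(E, C). Edges now: 6
Op 7: add_edge(D, A). Edges now: 7
Compute levels (Kahn BFS):
  sources (in-degree 0): D, E
  process D: level=0
    D->A: in-degree(A)=0, level(A)=1, enqueue
    D->C: in-degree(C)=2, level(C)>=1
  process E: level=0
    E->B: in-degree(B)=0, level(B)=1, enqueue
    E->C: in-degree(C)=1, level(C)>=1
    E->F: in-degree(F)=0, level(F)=1, enqueue
    E->G: in-degree(G)=0, level(G)=1, enqueue
  process A: level=1
  process B: level=1
    B->C: in-degree(C)=0, level(C)=2, enqueue
  process F: level=1
  process G: level=1
  process C: level=2
All levels: A:1, B:1, C:2, D:0, E:0, F:1, G:1
max level = 2

Answer: 2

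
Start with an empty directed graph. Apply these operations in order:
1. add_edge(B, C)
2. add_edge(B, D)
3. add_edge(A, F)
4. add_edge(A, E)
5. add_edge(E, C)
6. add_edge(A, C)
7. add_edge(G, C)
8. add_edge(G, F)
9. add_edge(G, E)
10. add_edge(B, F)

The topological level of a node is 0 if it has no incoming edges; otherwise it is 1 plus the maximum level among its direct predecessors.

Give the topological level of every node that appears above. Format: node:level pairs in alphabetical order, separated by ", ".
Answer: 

Op 1: add_edge(B, C). Edges now: 1
Op 2: add_edge(B, D). Edges now: 2
Op 3: add_edge(A, F). Edges now: 3
Op 4: add_edge(A, E). Edges now: 4
Op 5: add_edge(E, C). Edges now: 5
Op 6: add_edge(A, C). Edges now: 6
Op 7: add_edge(G, C). Edges now: 7
Op 8: add_edge(G, F). Edges now: 8
Op 9: add_edge(G, E). Edges now: 9
Op 10: add_edge(B, F). Edges now: 10
Compute levels (Kahn BFS):
  sources (in-degree 0): A, B, G
  process A: level=0
    A->C: in-degree(C)=3, level(C)>=1
    A->E: in-degree(E)=1, level(E)>=1
    A->F: in-degree(F)=2, level(F)>=1
  process B: level=0
    B->C: in-degree(C)=2, level(C)>=1
    B->D: in-degree(D)=0, level(D)=1, enqueue
    B->F: in-degree(F)=1, level(F)>=1
  process G: level=0
    G->C: in-degree(C)=1, level(C)>=1
    G->E: in-degree(E)=0, level(E)=1, enqueue
    G->F: in-degree(F)=0, level(F)=1, enqueue
  process D: level=1
  process E: level=1
    E->C: in-degree(C)=0, level(C)=2, enqueue
  process F: level=1
  process C: level=2
All levels: A:0, B:0, C:2, D:1, E:1, F:1, G:0

Answer: A:0, B:0, C:2, D:1, E:1, F:1, G:0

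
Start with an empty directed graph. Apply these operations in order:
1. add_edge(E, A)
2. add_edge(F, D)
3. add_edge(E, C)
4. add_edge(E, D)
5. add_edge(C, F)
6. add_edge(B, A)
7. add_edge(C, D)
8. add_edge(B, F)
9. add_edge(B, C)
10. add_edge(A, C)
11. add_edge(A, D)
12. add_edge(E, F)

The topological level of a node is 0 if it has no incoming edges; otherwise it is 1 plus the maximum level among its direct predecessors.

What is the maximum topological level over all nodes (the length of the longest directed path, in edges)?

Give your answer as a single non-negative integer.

Answer: 4

Derivation:
Op 1: add_edge(E, A). Edges now: 1
Op 2: add_edge(F, D). Edges now: 2
Op 3: add_edge(E, C). Edges now: 3
Op 4: add_edge(E, D). Edges now: 4
Op 5: add_edge(C, F). Edges now: 5
Op 6: add_edge(B, A). Edges now: 6
Op 7: add_edge(C, D). Edges now: 7
Op 8: add_edge(B, F). Edges now: 8
Op 9: add_edge(B, C). Edges now: 9
Op 10: add_edge(A, C). Edges now: 10
Op 11: add_edge(A, D). Edges now: 11
Op 12: add_edge(E, F). Edges now: 12
Compute levels (Kahn BFS):
  sources (in-degree 0): B, E
  process B: level=0
    B->A: in-degree(A)=1, level(A)>=1
    B->C: in-degree(C)=2, level(C)>=1
    B->F: in-degree(F)=2, level(F)>=1
  process E: level=0
    E->A: in-degree(A)=0, level(A)=1, enqueue
    E->C: in-degree(C)=1, level(C)>=1
    E->D: in-degree(D)=3, level(D)>=1
    E->F: in-degree(F)=1, level(F)>=1
  process A: level=1
    A->C: in-degree(C)=0, level(C)=2, enqueue
    A->D: in-degree(D)=2, level(D)>=2
  process C: level=2
    C->D: in-degree(D)=1, level(D)>=3
    C->F: in-degree(F)=0, level(F)=3, enqueue
  process F: level=3
    F->D: in-degree(D)=0, level(D)=4, enqueue
  process D: level=4
All levels: A:1, B:0, C:2, D:4, E:0, F:3
max level = 4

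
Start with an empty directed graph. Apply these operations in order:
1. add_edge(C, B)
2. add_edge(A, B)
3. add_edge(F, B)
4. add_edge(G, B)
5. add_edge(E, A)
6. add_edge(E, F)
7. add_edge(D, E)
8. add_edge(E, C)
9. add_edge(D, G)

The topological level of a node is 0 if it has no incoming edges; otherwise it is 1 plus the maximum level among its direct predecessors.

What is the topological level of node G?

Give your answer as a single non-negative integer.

Op 1: add_edge(C, B). Edges now: 1
Op 2: add_edge(A, B). Edges now: 2
Op 3: add_edge(F, B). Edges now: 3
Op 4: add_edge(G, B). Edges now: 4
Op 5: add_edge(E, A). Edges now: 5
Op 6: add_edge(E, F). Edges now: 6
Op 7: add_edge(D, E). Edges now: 7
Op 8: add_edge(E, C). Edges now: 8
Op 9: add_edge(D, G). Edges now: 9
Compute levels (Kahn BFS):
  sources (in-degree 0): D
  process D: level=0
    D->E: in-degree(E)=0, level(E)=1, enqueue
    D->G: in-degree(G)=0, level(G)=1, enqueue
  process E: level=1
    E->A: in-degree(A)=0, level(A)=2, enqueue
    E->C: in-degree(C)=0, level(C)=2, enqueue
    E->F: in-degree(F)=0, level(F)=2, enqueue
  process G: level=1
    G->B: in-degree(B)=3, level(B)>=2
  process A: level=2
    A->B: in-degree(B)=2, level(B)>=3
  process C: level=2
    C->B: in-degree(B)=1, level(B)>=3
  process F: level=2
    F->B: in-degree(B)=0, level(B)=3, enqueue
  process B: level=3
All levels: A:2, B:3, C:2, D:0, E:1, F:2, G:1
level(G) = 1

Answer: 1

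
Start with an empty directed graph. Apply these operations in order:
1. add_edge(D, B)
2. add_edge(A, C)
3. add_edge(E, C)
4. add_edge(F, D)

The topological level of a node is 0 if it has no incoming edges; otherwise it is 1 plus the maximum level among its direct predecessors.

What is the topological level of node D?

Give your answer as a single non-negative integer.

Op 1: add_edge(D, B). Edges now: 1
Op 2: add_edge(A, C). Edges now: 2
Op 3: add_edge(E, C). Edges now: 3
Op 4: add_edge(F, D). Edges now: 4
Compute levels (Kahn BFS):
  sources (in-degree 0): A, E, F
  process A: level=0
    A->C: in-degree(C)=1, level(C)>=1
  process E: level=0
    E->C: in-degree(C)=0, level(C)=1, enqueue
  process F: level=0
    F->D: in-degree(D)=0, level(D)=1, enqueue
  process C: level=1
  process D: level=1
    D->B: in-degree(B)=0, level(B)=2, enqueue
  process B: level=2
All levels: A:0, B:2, C:1, D:1, E:0, F:0
level(D) = 1

Answer: 1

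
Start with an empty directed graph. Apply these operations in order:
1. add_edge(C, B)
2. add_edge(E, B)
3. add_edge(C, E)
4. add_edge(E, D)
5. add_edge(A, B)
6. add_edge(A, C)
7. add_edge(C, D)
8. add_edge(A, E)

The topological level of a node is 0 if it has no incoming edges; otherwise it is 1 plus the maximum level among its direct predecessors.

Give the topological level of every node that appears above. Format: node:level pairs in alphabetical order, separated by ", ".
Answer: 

Answer: A:0, B:3, C:1, D:3, E:2

Derivation:
Op 1: add_edge(C, B). Edges now: 1
Op 2: add_edge(E, B). Edges now: 2
Op 3: add_edge(C, E). Edges now: 3
Op 4: add_edge(E, D). Edges now: 4
Op 5: add_edge(A, B). Edges now: 5
Op 6: add_edge(A, C). Edges now: 6
Op 7: add_edge(C, D). Edges now: 7
Op 8: add_edge(A, E). Edges now: 8
Compute levels (Kahn BFS):
  sources (in-degree 0): A
  process A: level=0
    A->B: in-degree(B)=2, level(B)>=1
    A->C: in-degree(C)=0, level(C)=1, enqueue
    A->E: in-degree(E)=1, level(E)>=1
  process C: level=1
    C->B: in-degree(B)=1, level(B)>=2
    C->D: in-degree(D)=1, level(D)>=2
    C->E: in-degree(E)=0, level(E)=2, enqueue
  process E: level=2
    E->B: in-degree(B)=0, level(B)=3, enqueue
    E->D: in-degree(D)=0, level(D)=3, enqueue
  process B: level=3
  process D: level=3
All levels: A:0, B:3, C:1, D:3, E:2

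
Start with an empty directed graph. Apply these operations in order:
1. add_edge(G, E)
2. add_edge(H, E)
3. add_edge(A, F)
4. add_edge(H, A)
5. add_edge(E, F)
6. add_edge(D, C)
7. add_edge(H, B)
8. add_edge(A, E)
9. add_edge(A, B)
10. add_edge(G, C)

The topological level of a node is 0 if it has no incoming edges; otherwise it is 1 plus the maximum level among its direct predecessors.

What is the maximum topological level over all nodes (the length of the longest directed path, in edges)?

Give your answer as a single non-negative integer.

Op 1: add_edge(G, E). Edges now: 1
Op 2: add_edge(H, E). Edges now: 2
Op 3: add_edge(A, F). Edges now: 3
Op 4: add_edge(H, A). Edges now: 4
Op 5: add_edge(E, F). Edges now: 5
Op 6: add_edge(D, C). Edges now: 6
Op 7: add_edge(H, B). Edges now: 7
Op 8: add_edge(A, E). Edges now: 8
Op 9: add_edge(A, B). Edges now: 9
Op 10: add_edge(G, C). Edges now: 10
Compute levels (Kahn BFS):
  sources (in-degree 0): D, G, H
  process D: level=0
    D->C: in-degree(C)=1, level(C)>=1
  process G: level=0
    G->C: in-degree(C)=0, level(C)=1, enqueue
    G->E: in-degree(E)=2, level(E)>=1
  process H: level=0
    H->A: in-degree(A)=0, level(A)=1, enqueue
    H->B: in-degree(B)=1, level(B)>=1
    H->E: in-degree(E)=1, level(E)>=1
  process C: level=1
  process A: level=1
    A->B: in-degree(B)=0, level(B)=2, enqueue
    A->E: in-degree(E)=0, level(E)=2, enqueue
    A->F: in-degree(F)=1, level(F)>=2
  process B: level=2
  process E: level=2
    E->F: in-degree(F)=0, level(F)=3, enqueue
  process F: level=3
All levels: A:1, B:2, C:1, D:0, E:2, F:3, G:0, H:0
max level = 3

Answer: 3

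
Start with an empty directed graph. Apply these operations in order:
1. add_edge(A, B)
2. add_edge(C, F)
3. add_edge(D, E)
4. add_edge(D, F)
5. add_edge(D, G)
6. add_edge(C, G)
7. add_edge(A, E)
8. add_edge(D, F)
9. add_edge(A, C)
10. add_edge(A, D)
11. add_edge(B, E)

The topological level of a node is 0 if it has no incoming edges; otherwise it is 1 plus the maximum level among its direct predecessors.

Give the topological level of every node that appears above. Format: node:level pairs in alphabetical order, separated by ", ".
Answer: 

Answer: A:0, B:1, C:1, D:1, E:2, F:2, G:2

Derivation:
Op 1: add_edge(A, B). Edges now: 1
Op 2: add_edge(C, F). Edges now: 2
Op 3: add_edge(D, E). Edges now: 3
Op 4: add_edge(D, F). Edges now: 4
Op 5: add_edge(D, G). Edges now: 5
Op 6: add_edge(C, G). Edges now: 6
Op 7: add_edge(A, E). Edges now: 7
Op 8: add_edge(D, F) (duplicate, no change). Edges now: 7
Op 9: add_edge(A, C). Edges now: 8
Op 10: add_edge(A, D). Edges now: 9
Op 11: add_edge(B, E). Edges now: 10
Compute levels (Kahn BFS):
  sources (in-degree 0): A
  process A: level=0
    A->B: in-degree(B)=0, level(B)=1, enqueue
    A->C: in-degree(C)=0, level(C)=1, enqueue
    A->D: in-degree(D)=0, level(D)=1, enqueue
    A->E: in-degree(E)=2, level(E)>=1
  process B: level=1
    B->E: in-degree(E)=1, level(E)>=2
  process C: level=1
    C->F: in-degree(F)=1, level(F)>=2
    C->G: in-degree(G)=1, level(G)>=2
  process D: level=1
    D->E: in-degree(E)=0, level(E)=2, enqueue
    D->F: in-degree(F)=0, level(F)=2, enqueue
    D->G: in-degree(G)=0, level(G)=2, enqueue
  process E: level=2
  process F: level=2
  process G: level=2
All levels: A:0, B:1, C:1, D:1, E:2, F:2, G:2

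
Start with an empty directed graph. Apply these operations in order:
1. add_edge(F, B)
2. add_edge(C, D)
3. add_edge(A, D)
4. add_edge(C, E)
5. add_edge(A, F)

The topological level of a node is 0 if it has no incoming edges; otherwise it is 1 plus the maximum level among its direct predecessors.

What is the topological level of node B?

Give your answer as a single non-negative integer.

Answer: 2

Derivation:
Op 1: add_edge(F, B). Edges now: 1
Op 2: add_edge(C, D). Edges now: 2
Op 3: add_edge(A, D). Edges now: 3
Op 4: add_edge(C, E). Edges now: 4
Op 5: add_edge(A, F). Edges now: 5
Compute levels (Kahn BFS):
  sources (in-degree 0): A, C
  process A: level=0
    A->D: in-degree(D)=1, level(D)>=1
    A->F: in-degree(F)=0, level(F)=1, enqueue
  process C: level=0
    C->D: in-degree(D)=0, level(D)=1, enqueue
    C->E: in-degree(E)=0, level(E)=1, enqueue
  process F: level=1
    F->B: in-degree(B)=0, level(B)=2, enqueue
  process D: level=1
  process E: level=1
  process B: level=2
All levels: A:0, B:2, C:0, D:1, E:1, F:1
level(B) = 2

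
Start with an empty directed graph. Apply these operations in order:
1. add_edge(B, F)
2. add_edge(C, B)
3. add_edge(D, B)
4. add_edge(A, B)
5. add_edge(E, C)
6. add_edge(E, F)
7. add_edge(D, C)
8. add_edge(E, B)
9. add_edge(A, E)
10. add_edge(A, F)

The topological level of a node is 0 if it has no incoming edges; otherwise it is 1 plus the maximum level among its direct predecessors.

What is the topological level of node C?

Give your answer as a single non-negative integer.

Answer: 2

Derivation:
Op 1: add_edge(B, F). Edges now: 1
Op 2: add_edge(C, B). Edges now: 2
Op 3: add_edge(D, B). Edges now: 3
Op 4: add_edge(A, B). Edges now: 4
Op 5: add_edge(E, C). Edges now: 5
Op 6: add_edge(E, F). Edges now: 6
Op 7: add_edge(D, C). Edges now: 7
Op 8: add_edge(E, B). Edges now: 8
Op 9: add_edge(A, E). Edges now: 9
Op 10: add_edge(A, F). Edges now: 10
Compute levels (Kahn BFS):
  sources (in-degree 0): A, D
  process A: level=0
    A->B: in-degree(B)=3, level(B)>=1
    A->E: in-degree(E)=0, level(E)=1, enqueue
    A->F: in-degree(F)=2, level(F)>=1
  process D: level=0
    D->B: in-degree(B)=2, level(B)>=1
    D->C: in-degree(C)=1, level(C)>=1
  process E: level=1
    E->B: in-degree(B)=1, level(B)>=2
    E->C: in-degree(C)=0, level(C)=2, enqueue
    E->F: in-degree(F)=1, level(F)>=2
  process C: level=2
    C->B: in-degree(B)=0, level(B)=3, enqueue
  process B: level=3
    B->F: in-degree(F)=0, level(F)=4, enqueue
  process F: level=4
All levels: A:0, B:3, C:2, D:0, E:1, F:4
level(C) = 2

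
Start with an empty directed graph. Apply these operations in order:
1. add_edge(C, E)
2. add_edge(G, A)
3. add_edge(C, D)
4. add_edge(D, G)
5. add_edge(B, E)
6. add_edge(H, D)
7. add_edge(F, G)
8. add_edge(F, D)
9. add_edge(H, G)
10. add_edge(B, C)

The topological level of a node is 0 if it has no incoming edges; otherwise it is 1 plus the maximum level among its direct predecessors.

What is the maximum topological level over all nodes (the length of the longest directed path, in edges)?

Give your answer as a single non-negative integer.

Answer: 4

Derivation:
Op 1: add_edge(C, E). Edges now: 1
Op 2: add_edge(G, A). Edges now: 2
Op 3: add_edge(C, D). Edges now: 3
Op 4: add_edge(D, G). Edges now: 4
Op 5: add_edge(B, E). Edges now: 5
Op 6: add_edge(H, D). Edges now: 6
Op 7: add_edge(F, G). Edges now: 7
Op 8: add_edge(F, D). Edges now: 8
Op 9: add_edge(H, G). Edges now: 9
Op 10: add_edge(B, C). Edges now: 10
Compute levels (Kahn BFS):
  sources (in-degree 0): B, F, H
  process B: level=0
    B->C: in-degree(C)=0, level(C)=1, enqueue
    B->E: in-degree(E)=1, level(E)>=1
  process F: level=0
    F->D: in-degree(D)=2, level(D)>=1
    F->G: in-degree(G)=2, level(G)>=1
  process H: level=0
    H->D: in-degree(D)=1, level(D)>=1
    H->G: in-degree(G)=1, level(G)>=1
  process C: level=1
    C->D: in-degree(D)=0, level(D)=2, enqueue
    C->E: in-degree(E)=0, level(E)=2, enqueue
  process D: level=2
    D->G: in-degree(G)=0, level(G)=3, enqueue
  process E: level=2
  process G: level=3
    G->A: in-degree(A)=0, level(A)=4, enqueue
  process A: level=4
All levels: A:4, B:0, C:1, D:2, E:2, F:0, G:3, H:0
max level = 4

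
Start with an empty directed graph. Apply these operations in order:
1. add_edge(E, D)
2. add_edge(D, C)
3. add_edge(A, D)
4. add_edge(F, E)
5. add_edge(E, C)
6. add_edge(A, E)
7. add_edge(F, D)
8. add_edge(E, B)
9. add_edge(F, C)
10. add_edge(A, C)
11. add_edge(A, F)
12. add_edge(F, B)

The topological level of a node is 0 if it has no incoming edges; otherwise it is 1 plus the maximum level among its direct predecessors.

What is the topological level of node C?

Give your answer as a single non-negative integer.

Op 1: add_edge(E, D). Edges now: 1
Op 2: add_edge(D, C). Edges now: 2
Op 3: add_edge(A, D). Edges now: 3
Op 4: add_edge(F, E). Edges now: 4
Op 5: add_edge(E, C). Edges now: 5
Op 6: add_edge(A, E). Edges now: 6
Op 7: add_edge(F, D). Edges now: 7
Op 8: add_edge(E, B). Edges now: 8
Op 9: add_edge(F, C). Edges now: 9
Op 10: add_edge(A, C). Edges now: 10
Op 11: add_edge(A, F). Edges now: 11
Op 12: add_edge(F, B). Edges now: 12
Compute levels (Kahn BFS):
  sources (in-degree 0): A
  process A: level=0
    A->C: in-degree(C)=3, level(C)>=1
    A->D: in-degree(D)=2, level(D)>=1
    A->E: in-degree(E)=1, level(E)>=1
    A->F: in-degree(F)=0, level(F)=1, enqueue
  process F: level=1
    F->B: in-degree(B)=1, level(B)>=2
    F->C: in-degree(C)=2, level(C)>=2
    F->D: in-degree(D)=1, level(D)>=2
    F->E: in-degree(E)=0, level(E)=2, enqueue
  process E: level=2
    E->B: in-degree(B)=0, level(B)=3, enqueue
    E->C: in-degree(C)=1, level(C)>=3
    E->D: in-degree(D)=0, level(D)=3, enqueue
  process B: level=3
  process D: level=3
    D->C: in-degree(C)=0, level(C)=4, enqueue
  process C: level=4
All levels: A:0, B:3, C:4, D:3, E:2, F:1
level(C) = 4

Answer: 4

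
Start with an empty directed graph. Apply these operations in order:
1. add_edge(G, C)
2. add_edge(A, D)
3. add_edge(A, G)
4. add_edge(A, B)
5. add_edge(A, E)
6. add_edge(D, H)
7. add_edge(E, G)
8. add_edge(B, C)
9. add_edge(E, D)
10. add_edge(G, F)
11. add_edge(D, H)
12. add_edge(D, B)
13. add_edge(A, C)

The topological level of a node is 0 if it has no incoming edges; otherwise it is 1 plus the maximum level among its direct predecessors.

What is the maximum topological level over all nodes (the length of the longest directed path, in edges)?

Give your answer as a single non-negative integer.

Op 1: add_edge(G, C). Edges now: 1
Op 2: add_edge(A, D). Edges now: 2
Op 3: add_edge(A, G). Edges now: 3
Op 4: add_edge(A, B). Edges now: 4
Op 5: add_edge(A, E). Edges now: 5
Op 6: add_edge(D, H). Edges now: 6
Op 7: add_edge(E, G). Edges now: 7
Op 8: add_edge(B, C). Edges now: 8
Op 9: add_edge(E, D). Edges now: 9
Op 10: add_edge(G, F). Edges now: 10
Op 11: add_edge(D, H) (duplicate, no change). Edges now: 10
Op 12: add_edge(D, B). Edges now: 11
Op 13: add_edge(A, C). Edges now: 12
Compute levels (Kahn BFS):
  sources (in-degree 0): A
  process A: level=0
    A->B: in-degree(B)=1, level(B)>=1
    A->C: in-degree(C)=2, level(C)>=1
    A->D: in-degree(D)=1, level(D)>=1
    A->E: in-degree(E)=0, level(E)=1, enqueue
    A->G: in-degree(G)=1, level(G)>=1
  process E: level=1
    E->D: in-degree(D)=0, level(D)=2, enqueue
    E->G: in-degree(G)=0, level(G)=2, enqueue
  process D: level=2
    D->B: in-degree(B)=0, level(B)=3, enqueue
    D->H: in-degree(H)=0, level(H)=3, enqueue
  process G: level=2
    G->C: in-degree(C)=1, level(C)>=3
    G->F: in-degree(F)=0, level(F)=3, enqueue
  process B: level=3
    B->C: in-degree(C)=0, level(C)=4, enqueue
  process H: level=3
  process F: level=3
  process C: level=4
All levels: A:0, B:3, C:4, D:2, E:1, F:3, G:2, H:3
max level = 4

Answer: 4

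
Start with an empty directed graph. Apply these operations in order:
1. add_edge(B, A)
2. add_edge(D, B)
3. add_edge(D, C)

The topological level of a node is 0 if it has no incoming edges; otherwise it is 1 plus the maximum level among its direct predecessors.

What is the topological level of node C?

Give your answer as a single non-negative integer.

Op 1: add_edge(B, A). Edges now: 1
Op 2: add_edge(D, B). Edges now: 2
Op 3: add_edge(D, C). Edges now: 3
Compute levels (Kahn BFS):
  sources (in-degree 0): D
  process D: level=0
    D->B: in-degree(B)=0, level(B)=1, enqueue
    D->C: in-degree(C)=0, level(C)=1, enqueue
  process B: level=1
    B->A: in-degree(A)=0, level(A)=2, enqueue
  process C: level=1
  process A: level=2
All levels: A:2, B:1, C:1, D:0
level(C) = 1

Answer: 1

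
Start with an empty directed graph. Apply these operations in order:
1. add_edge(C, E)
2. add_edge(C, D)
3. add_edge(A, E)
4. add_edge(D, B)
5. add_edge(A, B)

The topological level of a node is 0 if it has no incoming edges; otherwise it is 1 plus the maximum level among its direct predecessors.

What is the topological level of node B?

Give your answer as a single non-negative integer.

Answer: 2

Derivation:
Op 1: add_edge(C, E). Edges now: 1
Op 2: add_edge(C, D). Edges now: 2
Op 3: add_edge(A, E). Edges now: 3
Op 4: add_edge(D, B). Edges now: 4
Op 5: add_edge(A, B). Edges now: 5
Compute levels (Kahn BFS):
  sources (in-degree 0): A, C
  process A: level=0
    A->B: in-degree(B)=1, level(B)>=1
    A->E: in-degree(E)=1, level(E)>=1
  process C: level=0
    C->D: in-degree(D)=0, level(D)=1, enqueue
    C->E: in-degree(E)=0, level(E)=1, enqueue
  process D: level=1
    D->B: in-degree(B)=0, level(B)=2, enqueue
  process E: level=1
  process B: level=2
All levels: A:0, B:2, C:0, D:1, E:1
level(B) = 2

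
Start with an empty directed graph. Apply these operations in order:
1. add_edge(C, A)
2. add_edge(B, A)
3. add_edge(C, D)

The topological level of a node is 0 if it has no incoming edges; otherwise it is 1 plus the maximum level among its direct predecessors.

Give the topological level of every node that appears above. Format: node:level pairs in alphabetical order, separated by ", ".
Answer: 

Op 1: add_edge(C, A). Edges now: 1
Op 2: add_edge(B, A). Edges now: 2
Op 3: add_edge(C, D). Edges now: 3
Compute levels (Kahn BFS):
  sources (in-degree 0): B, C
  process B: level=0
    B->A: in-degree(A)=1, level(A)>=1
  process C: level=0
    C->A: in-degree(A)=0, level(A)=1, enqueue
    C->D: in-degree(D)=0, level(D)=1, enqueue
  process A: level=1
  process D: level=1
All levels: A:1, B:0, C:0, D:1

Answer: A:1, B:0, C:0, D:1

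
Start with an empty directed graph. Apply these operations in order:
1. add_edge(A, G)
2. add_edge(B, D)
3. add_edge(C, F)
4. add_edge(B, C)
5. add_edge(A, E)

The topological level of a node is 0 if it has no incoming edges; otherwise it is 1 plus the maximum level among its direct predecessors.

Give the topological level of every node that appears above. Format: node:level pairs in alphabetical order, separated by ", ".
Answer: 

Op 1: add_edge(A, G). Edges now: 1
Op 2: add_edge(B, D). Edges now: 2
Op 3: add_edge(C, F). Edges now: 3
Op 4: add_edge(B, C). Edges now: 4
Op 5: add_edge(A, E). Edges now: 5
Compute levels (Kahn BFS):
  sources (in-degree 0): A, B
  process A: level=0
    A->E: in-degree(E)=0, level(E)=1, enqueue
    A->G: in-degree(G)=0, level(G)=1, enqueue
  process B: level=0
    B->C: in-degree(C)=0, level(C)=1, enqueue
    B->D: in-degree(D)=0, level(D)=1, enqueue
  process E: level=1
  process G: level=1
  process C: level=1
    C->F: in-degree(F)=0, level(F)=2, enqueue
  process D: level=1
  process F: level=2
All levels: A:0, B:0, C:1, D:1, E:1, F:2, G:1

Answer: A:0, B:0, C:1, D:1, E:1, F:2, G:1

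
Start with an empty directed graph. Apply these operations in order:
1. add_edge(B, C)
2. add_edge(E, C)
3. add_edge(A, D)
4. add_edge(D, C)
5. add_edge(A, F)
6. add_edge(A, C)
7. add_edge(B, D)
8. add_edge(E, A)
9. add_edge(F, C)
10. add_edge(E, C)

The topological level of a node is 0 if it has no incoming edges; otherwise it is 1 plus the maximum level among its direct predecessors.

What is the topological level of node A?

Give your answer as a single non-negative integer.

Answer: 1

Derivation:
Op 1: add_edge(B, C). Edges now: 1
Op 2: add_edge(E, C). Edges now: 2
Op 3: add_edge(A, D). Edges now: 3
Op 4: add_edge(D, C). Edges now: 4
Op 5: add_edge(A, F). Edges now: 5
Op 6: add_edge(A, C). Edges now: 6
Op 7: add_edge(B, D). Edges now: 7
Op 8: add_edge(E, A). Edges now: 8
Op 9: add_edge(F, C). Edges now: 9
Op 10: add_edge(E, C) (duplicate, no change). Edges now: 9
Compute levels (Kahn BFS):
  sources (in-degree 0): B, E
  process B: level=0
    B->C: in-degree(C)=4, level(C)>=1
    B->D: in-degree(D)=1, level(D)>=1
  process E: level=0
    E->A: in-degree(A)=0, level(A)=1, enqueue
    E->C: in-degree(C)=3, level(C)>=1
  process A: level=1
    A->C: in-degree(C)=2, level(C)>=2
    A->D: in-degree(D)=0, level(D)=2, enqueue
    A->F: in-degree(F)=0, level(F)=2, enqueue
  process D: level=2
    D->C: in-degree(C)=1, level(C)>=3
  process F: level=2
    F->C: in-degree(C)=0, level(C)=3, enqueue
  process C: level=3
All levels: A:1, B:0, C:3, D:2, E:0, F:2
level(A) = 1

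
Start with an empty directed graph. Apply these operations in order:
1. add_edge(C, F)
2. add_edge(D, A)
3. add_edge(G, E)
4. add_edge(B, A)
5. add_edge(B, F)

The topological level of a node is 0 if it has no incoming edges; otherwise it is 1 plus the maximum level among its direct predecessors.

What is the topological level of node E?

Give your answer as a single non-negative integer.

Answer: 1

Derivation:
Op 1: add_edge(C, F). Edges now: 1
Op 2: add_edge(D, A). Edges now: 2
Op 3: add_edge(G, E). Edges now: 3
Op 4: add_edge(B, A). Edges now: 4
Op 5: add_edge(B, F). Edges now: 5
Compute levels (Kahn BFS):
  sources (in-degree 0): B, C, D, G
  process B: level=0
    B->A: in-degree(A)=1, level(A)>=1
    B->F: in-degree(F)=1, level(F)>=1
  process C: level=0
    C->F: in-degree(F)=0, level(F)=1, enqueue
  process D: level=0
    D->A: in-degree(A)=0, level(A)=1, enqueue
  process G: level=0
    G->E: in-degree(E)=0, level(E)=1, enqueue
  process F: level=1
  process A: level=1
  process E: level=1
All levels: A:1, B:0, C:0, D:0, E:1, F:1, G:0
level(E) = 1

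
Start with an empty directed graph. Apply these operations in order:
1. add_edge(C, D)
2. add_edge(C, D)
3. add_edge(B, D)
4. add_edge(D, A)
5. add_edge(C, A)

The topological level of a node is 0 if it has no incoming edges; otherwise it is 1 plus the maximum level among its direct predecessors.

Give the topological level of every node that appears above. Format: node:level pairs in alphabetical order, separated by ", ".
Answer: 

Op 1: add_edge(C, D). Edges now: 1
Op 2: add_edge(C, D) (duplicate, no change). Edges now: 1
Op 3: add_edge(B, D). Edges now: 2
Op 4: add_edge(D, A). Edges now: 3
Op 5: add_edge(C, A). Edges now: 4
Compute levels (Kahn BFS):
  sources (in-degree 0): B, C
  process B: level=0
    B->D: in-degree(D)=1, level(D)>=1
  process C: level=0
    C->A: in-degree(A)=1, level(A)>=1
    C->D: in-degree(D)=0, level(D)=1, enqueue
  process D: level=1
    D->A: in-degree(A)=0, level(A)=2, enqueue
  process A: level=2
All levels: A:2, B:0, C:0, D:1

Answer: A:2, B:0, C:0, D:1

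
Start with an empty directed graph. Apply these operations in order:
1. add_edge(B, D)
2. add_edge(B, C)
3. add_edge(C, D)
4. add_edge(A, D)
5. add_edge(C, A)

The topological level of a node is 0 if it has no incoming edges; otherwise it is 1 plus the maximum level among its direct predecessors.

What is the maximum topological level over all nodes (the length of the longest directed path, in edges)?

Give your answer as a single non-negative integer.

Op 1: add_edge(B, D). Edges now: 1
Op 2: add_edge(B, C). Edges now: 2
Op 3: add_edge(C, D). Edges now: 3
Op 4: add_edge(A, D). Edges now: 4
Op 5: add_edge(C, A). Edges now: 5
Compute levels (Kahn BFS):
  sources (in-degree 0): B
  process B: level=0
    B->C: in-degree(C)=0, level(C)=1, enqueue
    B->D: in-degree(D)=2, level(D)>=1
  process C: level=1
    C->A: in-degree(A)=0, level(A)=2, enqueue
    C->D: in-degree(D)=1, level(D)>=2
  process A: level=2
    A->D: in-degree(D)=0, level(D)=3, enqueue
  process D: level=3
All levels: A:2, B:0, C:1, D:3
max level = 3

Answer: 3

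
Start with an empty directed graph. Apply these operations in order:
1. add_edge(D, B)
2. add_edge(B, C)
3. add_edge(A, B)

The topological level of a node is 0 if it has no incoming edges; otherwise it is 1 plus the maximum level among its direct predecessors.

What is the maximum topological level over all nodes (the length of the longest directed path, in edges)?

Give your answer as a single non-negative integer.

Answer: 2

Derivation:
Op 1: add_edge(D, B). Edges now: 1
Op 2: add_edge(B, C). Edges now: 2
Op 3: add_edge(A, B). Edges now: 3
Compute levels (Kahn BFS):
  sources (in-degree 0): A, D
  process A: level=0
    A->B: in-degree(B)=1, level(B)>=1
  process D: level=0
    D->B: in-degree(B)=0, level(B)=1, enqueue
  process B: level=1
    B->C: in-degree(C)=0, level(C)=2, enqueue
  process C: level=2
All levels: A:0, B:1, C:2, D:0
max level = 2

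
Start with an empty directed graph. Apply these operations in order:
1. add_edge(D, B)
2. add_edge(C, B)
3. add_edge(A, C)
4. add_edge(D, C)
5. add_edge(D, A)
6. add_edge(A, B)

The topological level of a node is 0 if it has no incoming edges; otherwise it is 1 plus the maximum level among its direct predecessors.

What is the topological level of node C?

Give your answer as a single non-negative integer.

Answer: 2

Derivation:
Op 1: add_edge(D, B). Edges now: 1
Op 2: add_edge(C, B). Edges now: 2
Op 3: add_edge(A, C). Edges now: 3
Op 4: add_edge(D, C). Edges now: 4
Op 5: add_edge(D, A). Edges now: 5
Op 6: add_edge(A, B). Edges now: 6
Compute levels (Kahn BFS):
  sources (in-degree 0): D
  process D: level=0
    D->A: in-degree(A)=0, level(A)=1, enqueue
    D->B: in-degree(B)=2, level(B)>=1
    D->C: in-degree(C)=1, level(C)>=1
  process A: level=1
    A->B: in-degree(B)=1, level(B)>=2
    A->C: in-degree(C)=0, level(C)=2, enqueue
  process C: level=2
    C->B: in-degree(B)=0, level(B)=3, enqueue
  process B: level=3
All levels: A:1, B:3, C:2, D:0
level(C) = 2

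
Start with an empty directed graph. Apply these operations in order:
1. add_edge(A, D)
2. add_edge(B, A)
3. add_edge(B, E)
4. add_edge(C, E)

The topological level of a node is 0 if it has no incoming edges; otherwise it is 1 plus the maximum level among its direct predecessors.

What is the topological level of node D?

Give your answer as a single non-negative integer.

Op 1: add_edge(A, D). Edges now: 1
Op 2: add_edge(B, A). Edges now: 2
Op 3: add_edge(B, E). Edges now: 3
Op 4: add_edge(C, E). Edges now: 4
Compute levels (Kahn BFS):
  sources (in-degree 0): B, C
  process B: level=0
    B->A: in-degree(A)=0, level(A)=1, enqueue
    B->E: in-degree(E)=1, level(E)>=1
  process C: level=0
    C->E: in-degree(E)=0, level(E)=1, enqueue
  process A: level=1
    A->D: in-degree(D)=0, level(D)=2, enqueue
  process E: level=1
  process D: level=2
All levels: A:1, B:0, C:0, D:2, E:1
level(D) = 2

Answer: 2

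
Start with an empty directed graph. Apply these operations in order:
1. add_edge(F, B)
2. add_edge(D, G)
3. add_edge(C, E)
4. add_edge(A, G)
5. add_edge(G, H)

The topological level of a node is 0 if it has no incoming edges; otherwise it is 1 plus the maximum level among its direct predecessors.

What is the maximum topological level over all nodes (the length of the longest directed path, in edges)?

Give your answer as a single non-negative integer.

Op 1: add_edge(F, B). Edges now: 1
Op 2: add_edge(D, G). Edges now: 2
Op 3: add_edge(C, E). Edges now: 3
Op 4: add_edge(A, G). Edges now: 4
Op 5: add_edge(G, H). Edges now: 5
Compute levels (Kahn BFS):
  sources (in-degree 0): A, C, D, F
  process A: level=0
    A->G: in-degree(G)=1, level(G)>=1
  process C: level=0
    C->E: in-degree(E)=0, level(E)=1, enqueue
  process D: level=0
    D->G: in-degree(G)=0, level(G)=1, enqueue
  process F: level=0
    F->B: in-degree(B)=0, level(B)=1, enqueue
  process E: level=1
  process G: level=1
    G->H: in-degree(H)=0, level(H)=2, enqueue
  process B: level=1
  process H: level=2
All levels: A:0, B:1, C:0, D:0, E:1, F:0, G:1, H:2
max level = 2

Answer: 2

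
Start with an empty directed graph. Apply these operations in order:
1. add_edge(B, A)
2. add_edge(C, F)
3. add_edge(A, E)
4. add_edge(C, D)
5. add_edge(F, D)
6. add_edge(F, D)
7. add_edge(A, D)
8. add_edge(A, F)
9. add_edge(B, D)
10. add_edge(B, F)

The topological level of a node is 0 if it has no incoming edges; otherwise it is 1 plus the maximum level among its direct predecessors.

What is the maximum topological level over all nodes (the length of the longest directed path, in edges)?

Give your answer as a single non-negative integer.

Op 1: add_edge(B, A). Edges now: 1
Op 2: add_edge(C, F). Edges now: 2
Op 3: add_edge(A, E). Edges now: 3
Op 4: add_edge(C, D). Edges now: 4
Op 5: add_edge(F, D). Edges now: 5
Op 6: add_edge(F, D) (duplicate, no change). Edges now: 5
Op 7: add_edge(A, D). Edges now: 6
Op 8: add_edge(A, F). Edges now: 7
Op 9: add_edge(B, D). Edges now: 8
Op 10: add_edge(B, F). Edges now: 9
Compute levels (Kahn BFS):
  sources (in-degree 0): B, C
  process B: level=0
    B->A: in-degree(A)=0, level(A)=1, enqueue
    B->D: in-degree(D)=3, level(D)>=1
    B->F: in-degree(F)=2, level(F)>=1
  process C: level=0
    C->D: in-degree(D)=2, level(D)>=1
    C->F: in-degree(F)=1, level(F)>=1
  process A: level=1
    A->D: in-degree(D)=1, level(D)>=2
    A->E: in-degree(E)=0, level(E)=2, enqueue
    A->F: in-degree(F)=0, level(F)=2, enqueue
  process E: level=2
  process F: level=2
    F->D: in-degree(D)=0, level(D)=3, enqueue
  process D: level=3
All levels: A:1, B:0, C:0, D:3, E:2, F:2
max level = 3

Answer: 3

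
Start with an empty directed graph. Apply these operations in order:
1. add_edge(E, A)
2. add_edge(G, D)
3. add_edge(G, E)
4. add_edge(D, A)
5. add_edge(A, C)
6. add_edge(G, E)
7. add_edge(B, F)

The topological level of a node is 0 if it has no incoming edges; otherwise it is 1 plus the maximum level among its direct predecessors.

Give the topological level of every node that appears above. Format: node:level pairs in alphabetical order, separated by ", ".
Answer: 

Op 1: add_edge(E, A). Edges now: 1
Op 2: add_edge(G, D). Edges now: 2
Op 3: add_edge(G, E). Edges now: 3
Op 4: add_edge(D, A). Edges now: 4
Op 5: add_edge(A, C). Edges now: 5
Op 6: add_edge(G, E) (duplicate, no change). Edges now: 5
Op 7: add_edge(B, F). Edges now: 6
Compute levels (Kahn BFS):
  sources (in-degree 0): B, G
  process B: level=0
    B->F: in-degree(F)=0, level(F)=1, enqueue
  process G: level=0
    G->D: in-degree(D)=0, level(D)=1, enqueue
    G->E: in-degree(E)=0, level(E)=1, enqueue
  process F: level=1
  process D: level=1
    D->A: in-degree(A)=1, level(A)>=2
  process E: level=1
    E->A: in-degree(A)=0, level(A)=2, enqueue
  process A: level=2
    A->C: in-degree(C)=0, level(C)=3, enqueue
  process C: level=3
All levels: A:2, B:0, C:3, D:1, E:1, F:1, G:0

Answer: A:2, B:0, C:3, D:1, E:1, F:1, G:0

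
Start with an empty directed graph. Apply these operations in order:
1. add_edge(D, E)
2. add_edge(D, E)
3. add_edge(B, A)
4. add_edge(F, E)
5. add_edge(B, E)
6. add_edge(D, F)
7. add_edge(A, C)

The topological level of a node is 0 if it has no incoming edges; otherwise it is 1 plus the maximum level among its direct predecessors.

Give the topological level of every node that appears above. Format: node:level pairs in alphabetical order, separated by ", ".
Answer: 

Op 1: add_edge(D, E). Edges now: 1
Op 2: add_edge(D, E) (duplicate, no change). Edges now: 1
Op 3: add_edge(B, A). Edges now: 2
Op 4: add_edge(F, E). Edges now: 3
Op 5: add_edge(B, E). Edges now: 4
Op 6: add_edge(D, F). Edges now: 5
Op 7: add_edge(A, C). Edges now: 6
Compute levels (Kahn BFS):
  sources (in-degree 0): B, D
  process B: level=0
    B->A: in-degree(A)=0, level(A)=1, enqueue
    B->E: in-degree(E)=2, level(E)>=1
  process D: level=0
    D->E: in-degree(E)=1, level(E)>=1
    D->F: in-degree(F)=0, level(F)=1, enqueue
  process A: level=1
    A->C: in-degree(C)=0, level(C)=2, enqueue
  process F: level=1
    F->E: in-degree(E)=0, level(E)=2, enqueue
  process C: level=2
  process E: level=2
All levels: A:1, B:0, C:2, D:0, E:2, F:1

Answer: A:1, B:0, C:2, D:0, E:2, F:1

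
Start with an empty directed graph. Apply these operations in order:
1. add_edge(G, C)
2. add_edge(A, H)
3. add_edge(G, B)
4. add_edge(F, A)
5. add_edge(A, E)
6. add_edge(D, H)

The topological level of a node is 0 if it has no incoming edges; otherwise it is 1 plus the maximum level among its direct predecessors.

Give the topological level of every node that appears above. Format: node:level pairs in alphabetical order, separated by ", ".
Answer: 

Answer: A:1, B:1, C:1, D:0, E:2, F:0, G:0, H:2

Derivation:
Op 1: add_edge(G, C). Edges now: 1
Op 2: add_edge(A, H). Edges now: 2
Op 3: add_edge(G, B). Edges now: 3
Op 4: add_edge(F, A). Edges now: 4
Op 5: add_edge(A, E). Edges now: 5
Op 6: add_edge(D, H). Edges now: 6
Compute levels (Kahn BFS):
  sources (in-degree 0): D, F, G
  process D: level=0
    D->H: in-degree(H)=1, level(H)>=1
  process F: level=0
    F->A: in-degree(A)=0, level(A)=1, enqueue
  process G: level=0
    G->B: in-degree(B)=0, level(B)=1, enqueue
    G->C: in-degree(C)=0, level(C)=1, enqueue
  process A: level=1
    A->E: in-degree(E)=0, level(E)=2, enqueue
    A->H: in-degree(H)=0, level(H)=2, enqueue
  process B: level=1
  process C: level=1
  process E: level=2
  process H: level=2
All levels: A:1, B:1, C:1, D:0, E:2, F:0, G:0, H:2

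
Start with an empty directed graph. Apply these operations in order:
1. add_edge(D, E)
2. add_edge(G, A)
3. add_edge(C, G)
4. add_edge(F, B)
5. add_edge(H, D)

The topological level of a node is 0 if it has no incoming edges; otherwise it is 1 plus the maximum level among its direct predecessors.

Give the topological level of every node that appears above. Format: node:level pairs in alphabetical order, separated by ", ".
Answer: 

Answer: A:2, B:1, C:0, D:1, E:2, F:0, G:1, H:0

Derivation:
Op 1: add_edge(D, E). Edges now: 1
Op 2: add_edge(G, A). Edges now: 2
Op 3: add_edge(C, G). Edges now: 3
Op 4: add_edge(F, B). Edges now: 4
Op 5: add_edge(H, D). Edges now: 5
Compute levels (Kahn BFS):
  sources (in-degree 0): C, F, H
  process C: level=0
    C->G: in-degree(G)=0, level(G)=1, enqueue
  process F: level=0
    F->B: in-degree(B)=0, level(B)=1, enqueue
  process H: level=0
    H->D: in-degree(D)=0, level(D)=1, enqueue
  process G: level=1
    G->A: in-degree(A)=0, level(A)=2, enqueue
  process B: level=1
  process D: level=1
    D->E: in-degree(E)=0, level(E)=2, enqueue
  process A: level=2
  process E: level=2
All levels: A:2, B:1, C:0, D:1, E:2, F:0, G:1, H:0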